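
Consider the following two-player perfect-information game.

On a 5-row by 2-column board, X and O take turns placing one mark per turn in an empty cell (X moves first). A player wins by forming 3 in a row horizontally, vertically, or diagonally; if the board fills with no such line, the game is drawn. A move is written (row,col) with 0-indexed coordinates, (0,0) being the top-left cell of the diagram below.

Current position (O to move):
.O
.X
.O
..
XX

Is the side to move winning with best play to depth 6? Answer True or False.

O winning at [.O/.X/.O/../XX]: False

ply 1, O at .O/.X/.O/../XX | (0,0)=+0→OO/.X/.O/../XX*; (1,0)=+0→.O/OX/.O/../XX; (2,0)=+0→.O/.X/OO/../XX; (3,0)=+0→.O/.X/.O/O./XX; (3,1)=+0→.O/.X/.O/.O/XX
ply 2, X at OO/.X/.O/../XX | (1,0)=+0→OO/XX/.O/../XX*; (2,0)=+0→OO/.X/XO/../XX; (3,0)=+0→OO/.X/.O/X./XX; (3,1)=+0→OO/.X/.O/.X/XX
ply 3, O at OO/XX/.O/../XX | (2,0)=+0→OO/XX/OO/../XX*; (3,0)=+0→OO/XX/.O/O./XX; (3,1)=+0→OO/XX/.O/.O/XX
ply 4, X at OO/XX/OO/../XX | (3,0)=+0→OO/XX/OO/X./XX*; (3,1)=+0→OO/XX/OO/.X/XX
ply 5, O at OO/XX/OO/X./XX | (3,1)=+0→OO/XX/OO/XO/XX*
ply 6: OO/XX/OO/XO/XX is terminal +0 (X); from .O/.X/.O/../XX depth 6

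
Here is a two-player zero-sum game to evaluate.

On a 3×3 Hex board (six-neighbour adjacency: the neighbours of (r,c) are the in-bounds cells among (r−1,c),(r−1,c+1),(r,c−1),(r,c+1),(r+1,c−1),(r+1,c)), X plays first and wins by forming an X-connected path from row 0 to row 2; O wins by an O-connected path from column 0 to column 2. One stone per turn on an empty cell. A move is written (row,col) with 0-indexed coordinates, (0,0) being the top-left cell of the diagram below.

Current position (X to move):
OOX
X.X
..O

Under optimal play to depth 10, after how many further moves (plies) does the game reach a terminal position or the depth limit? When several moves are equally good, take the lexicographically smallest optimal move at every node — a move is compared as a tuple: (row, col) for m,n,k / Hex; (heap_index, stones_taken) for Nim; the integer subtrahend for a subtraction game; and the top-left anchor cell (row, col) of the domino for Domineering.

PV length from [OOX/X.X/..O]: 3 plies

p1 X@[OOX/X.X/..O]: (1,1)[OOX/XXX/..O]+1* (2,0)[OOX/X.X/X.O]+1 (2,1)[OOX/X.X/.XO]+1
p2 O@[OOX/XXX/..O]: (2,0)[OOX/XXX/O.O]-1* (2,1)[OOX/XXX/.OO]-1
p3 X@[OOX/XXX/O.O]: (2,1)[OOX/XXX/OXO]+1*
p4 O@[OOX/XXX/OXO] terminal -1; root [OOX/X.X/..O] d10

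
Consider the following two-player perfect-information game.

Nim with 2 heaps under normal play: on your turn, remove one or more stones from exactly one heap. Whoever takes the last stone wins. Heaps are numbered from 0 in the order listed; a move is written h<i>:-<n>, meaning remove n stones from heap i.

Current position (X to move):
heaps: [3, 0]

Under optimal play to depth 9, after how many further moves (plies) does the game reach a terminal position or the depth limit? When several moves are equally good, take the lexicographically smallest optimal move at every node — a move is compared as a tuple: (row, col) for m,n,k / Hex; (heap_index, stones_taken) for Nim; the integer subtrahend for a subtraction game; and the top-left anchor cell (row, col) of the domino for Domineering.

PV length from [(3,0)]: 1 ply

p1 X@[(3,0)]: h0:-1[(2,0)]-1 h0:-2[(1,0)]-1 h0:-3[(0,0)]+1*
p2 O@[(0,0)] terminal -1; root [(3,0)] d9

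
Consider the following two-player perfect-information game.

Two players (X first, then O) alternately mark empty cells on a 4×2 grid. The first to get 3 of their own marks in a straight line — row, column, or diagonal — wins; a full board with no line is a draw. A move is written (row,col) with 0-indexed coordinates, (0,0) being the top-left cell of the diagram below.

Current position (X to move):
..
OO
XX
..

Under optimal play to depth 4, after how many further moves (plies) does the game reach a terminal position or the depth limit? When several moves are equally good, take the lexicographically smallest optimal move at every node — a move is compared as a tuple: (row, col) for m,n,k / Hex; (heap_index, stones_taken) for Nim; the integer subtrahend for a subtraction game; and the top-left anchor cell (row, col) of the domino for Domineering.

PV length from [../OO/XX/..]: 4 plies

[../OO/XX/..] X move#1: (0,0):+0/X./OO/XX/..*, (0,1):+0/.X/OO/XX/.., (3,0):+0/../OO/XX/X., (3,1):+0/../OO/XX/.X
[X./OO/XX/..] O move#2: (0,1):+0/XO/OO/XX/..*, (3,0):+0/X./OO/XX/O., (3,1):+0/X./OO/XX/.O
[XO/OO/XX/..] X move#3: (3,0):+0/XO/OO/XX/X.*, (3,1):+0/XO/OO/XX/.X
[XO/OO/XX/X.] O move#4: (3,1):+0/XO/OO/XX/XO*
[XO/OO/XX/XO] end (terminal +0, X#5); searched ../OO/XX/.. to 4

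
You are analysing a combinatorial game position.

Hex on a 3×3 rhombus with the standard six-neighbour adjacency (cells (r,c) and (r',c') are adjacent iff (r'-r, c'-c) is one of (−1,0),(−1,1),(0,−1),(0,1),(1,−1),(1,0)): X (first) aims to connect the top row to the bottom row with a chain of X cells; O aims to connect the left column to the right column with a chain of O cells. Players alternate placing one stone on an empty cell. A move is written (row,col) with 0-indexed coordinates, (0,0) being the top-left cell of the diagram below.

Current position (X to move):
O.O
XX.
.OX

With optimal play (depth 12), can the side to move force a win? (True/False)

ply 1, X at O.O/XX./.OX | (0,1)=+1→OXO/XX./.OX*; (1,2)=-1→O.O/XXX/.OX; (2,0)=-1→O.O/XX./XOX
ply 2, O at OXO/XX./.OX | (1,2)=-1→OXO/XXO/.OX*; (2,0)=-1→OXO/XX./OOX
ply 3, X at OXO/XXO/.OX | (2,0)=+1→OXO/XXO/XOX*
ply 4: OXO/XXO/XOX is terminal -1 (O); from O.O/XX./.OX depth 12

X winning at [O.O/XX./.OX]: True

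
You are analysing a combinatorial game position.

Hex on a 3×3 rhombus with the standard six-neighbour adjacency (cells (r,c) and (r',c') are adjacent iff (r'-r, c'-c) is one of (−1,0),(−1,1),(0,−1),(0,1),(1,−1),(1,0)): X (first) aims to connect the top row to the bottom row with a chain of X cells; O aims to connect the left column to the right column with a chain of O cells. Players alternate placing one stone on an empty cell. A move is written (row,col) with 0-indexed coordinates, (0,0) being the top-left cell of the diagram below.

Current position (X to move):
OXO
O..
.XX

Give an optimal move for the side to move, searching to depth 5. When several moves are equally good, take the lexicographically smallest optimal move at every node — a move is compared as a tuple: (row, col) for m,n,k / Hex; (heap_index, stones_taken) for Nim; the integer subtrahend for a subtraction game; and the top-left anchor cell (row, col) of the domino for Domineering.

p1 X@[OXO/O../.XX]: (1,1)[OXO/OX./.XX]+1* (1,2)[OXO/O.X/.XX]-1 (2,0)[OXO/O../XXX]-1
p2 O@[OXO/OX./.XX] terminal -1; root [OXO/O../.XX] d5

X's best at [OXO/O../.XX]: (1,1)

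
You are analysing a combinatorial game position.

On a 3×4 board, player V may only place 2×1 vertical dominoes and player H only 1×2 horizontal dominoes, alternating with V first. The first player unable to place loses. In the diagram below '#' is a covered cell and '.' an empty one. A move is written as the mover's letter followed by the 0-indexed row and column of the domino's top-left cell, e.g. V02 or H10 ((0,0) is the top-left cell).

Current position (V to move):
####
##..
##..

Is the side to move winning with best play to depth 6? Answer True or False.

[####/##../##..] V move#1: V12:+1/####/###./###.*, V13:+1/####/##.#/##.#
[####/###./###.] end (terminal -1, H#2); searched ####/##../##.. to 6

V winning at [####/##../##..]: True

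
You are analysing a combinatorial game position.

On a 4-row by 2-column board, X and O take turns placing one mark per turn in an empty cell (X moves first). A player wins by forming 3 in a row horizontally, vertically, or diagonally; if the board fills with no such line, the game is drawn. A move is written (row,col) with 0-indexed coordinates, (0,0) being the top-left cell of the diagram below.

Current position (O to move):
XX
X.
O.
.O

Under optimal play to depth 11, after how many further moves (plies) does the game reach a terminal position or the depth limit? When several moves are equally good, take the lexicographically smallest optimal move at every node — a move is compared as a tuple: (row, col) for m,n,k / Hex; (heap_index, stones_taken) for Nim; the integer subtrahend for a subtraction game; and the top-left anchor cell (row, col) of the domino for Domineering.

PV length from [XX/X./O./.O]: 3 plies

[XX/X./O./.O] O move#1: (1,1):+0/XX/XO/O./.O*, (2,1):+0/XX/X./OO/.O, (3,0):+0/XX/X./O./OO
[XX/XO/O./.O] X move#2: (2,1):+0/XX/XO/OX/.O*, (3,0):-1/XX/XO/O./XO
[XX/XO/OX/.O] O move#3: (3,0):+0/XX/XO/OX/OO*
[XX/XO/OX/OO] end (terminal +0, X#4); searched XX/X./O./.O to 11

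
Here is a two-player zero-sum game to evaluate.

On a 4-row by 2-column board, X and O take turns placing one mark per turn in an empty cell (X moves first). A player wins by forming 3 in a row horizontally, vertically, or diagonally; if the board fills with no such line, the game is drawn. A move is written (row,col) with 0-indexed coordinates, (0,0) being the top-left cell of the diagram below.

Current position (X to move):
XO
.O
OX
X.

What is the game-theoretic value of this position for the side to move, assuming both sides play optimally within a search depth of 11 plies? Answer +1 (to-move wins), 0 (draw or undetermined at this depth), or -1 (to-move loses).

value(XO/.O/OX/X., X) = 0

ply 1, X at XO/.O/OX/X. | (1,0)=+0→XO/XO/OX/X.*; (3,1)=+0→XO/.O/OX/XX
ply 2, O at XO/XO/OX/X. | (3,1)=+0→XO/XO/OX/XO*
ply 3: XO/XO/OX/XO is terminal +0 (X); from XO/.O/OX/X. depth 11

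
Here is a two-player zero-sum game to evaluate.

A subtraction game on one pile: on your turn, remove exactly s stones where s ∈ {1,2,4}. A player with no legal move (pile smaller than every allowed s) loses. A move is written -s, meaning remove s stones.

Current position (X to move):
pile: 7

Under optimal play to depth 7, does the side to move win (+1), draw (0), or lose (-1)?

ply 1, X at 7 | -1=+1→6*; -2=-1→5; -4=+1→3
ply 2, O at 6 | -1=-1→5*; -2=-1→4; -4=-1→2
ply 3, X at 5 | -1=-1→4; -2=+1→3*; -4=-1→1
ply 4, O at 3 | -1=-1→2*; -2=-1→1
ply 5, X at 2 | -1=-1→1; -2=+1→0*
ply 6: 0 is terminal -1 (O); from 7 depth 7

value(7, X) = +1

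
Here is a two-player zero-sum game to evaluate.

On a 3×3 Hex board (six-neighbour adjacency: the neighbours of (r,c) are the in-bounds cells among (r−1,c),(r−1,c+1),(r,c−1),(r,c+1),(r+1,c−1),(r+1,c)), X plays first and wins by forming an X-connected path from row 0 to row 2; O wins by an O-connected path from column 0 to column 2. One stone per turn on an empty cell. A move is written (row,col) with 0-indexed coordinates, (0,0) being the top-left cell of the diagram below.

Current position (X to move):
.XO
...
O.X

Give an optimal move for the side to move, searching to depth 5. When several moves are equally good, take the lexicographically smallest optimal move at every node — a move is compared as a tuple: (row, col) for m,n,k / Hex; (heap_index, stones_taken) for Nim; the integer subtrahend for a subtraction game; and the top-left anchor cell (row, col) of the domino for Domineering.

X's best at [.XO/.../O.X]: (1,1)

p1 X@[.XO/.../O.X]: (0,0)[XXO/.../O.X]-1 (1,0)[.XO/X../O.X]-1 (1,1)[.XO/.X./O.X]+1* (1,2)[.XO/..X/O.X]-1 (2,1)[.XO/.../OXX]-1
p2 O@[.XO/.X./O.X]: (0,0)[OXO/.X./O.X]-1* (1,0)[.XO/OX./O.X]-1 (1,2)[.XO/.XO/O.X]-1 (2,1)[.XO/.X./OOX]-1
p3 X@[OXO/.X./O.X]: (1,0)[OXO/XX./O.X]+1* (1,2)[OXO/.XX/O.X]+1 (2,1)[OXO/.X./OXX]+1
p4 O@[OXO/XX./O.X]: (1,2)[OXO/XXO/O.X]-1* (2,1)[OXO/XX./OOX]-1
p5 X@[OXO/XXO/O.X]: (2,1)[OXO/XXO/OXX]+1*
p6 O@[OXO/XXO/OXX] terminal -1; root [.XO/.../O.X] d5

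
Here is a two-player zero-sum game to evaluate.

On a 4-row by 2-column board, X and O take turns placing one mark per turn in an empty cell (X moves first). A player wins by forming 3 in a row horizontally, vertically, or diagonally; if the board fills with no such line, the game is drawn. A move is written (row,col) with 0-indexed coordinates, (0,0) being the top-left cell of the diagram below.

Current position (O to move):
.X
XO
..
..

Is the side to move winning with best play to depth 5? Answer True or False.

ply 1, O at .X/XO/../.. | (0,0)=+0→OX/XO/../..*; (2,0)=+0→.X/XO/O./..; (2,1)=+0→.X/XO/.O/..; (3,0)=+0→.X/XO/../O.; (3,1)=+0→.X/XO/../.O
ply 2, X at OX/XO/../.. | (2,0)=+0→OX/XO/X./..*; (2,1)=+0→OX/XO/.X/..; (3,0)=+0→OX/XO/../X.; (3,1)=+0→OX/XO/../.X
ply 3, O at OX/XO/X./.. | (2,1)=-1→OX/XO/XO/..; (3,0)=+0→OX/XO/X./O.*; (3,1)=-1→OX/XO/X./.O
ply 4, X at OX/XO/X./O. | (2,1)=+0→OX/XO/XX/O.*; (3,1)=+0→OX/XO/X./OX
ply 5, O at OX/XO/XX/O. | (3,1)=+0→OX/XO/XX/OO*
ply 6: OX/XO/XX/OO is terminal +0 (X); from .X/XO/../.. depth 5

O winning at [.X/XO/../..]: False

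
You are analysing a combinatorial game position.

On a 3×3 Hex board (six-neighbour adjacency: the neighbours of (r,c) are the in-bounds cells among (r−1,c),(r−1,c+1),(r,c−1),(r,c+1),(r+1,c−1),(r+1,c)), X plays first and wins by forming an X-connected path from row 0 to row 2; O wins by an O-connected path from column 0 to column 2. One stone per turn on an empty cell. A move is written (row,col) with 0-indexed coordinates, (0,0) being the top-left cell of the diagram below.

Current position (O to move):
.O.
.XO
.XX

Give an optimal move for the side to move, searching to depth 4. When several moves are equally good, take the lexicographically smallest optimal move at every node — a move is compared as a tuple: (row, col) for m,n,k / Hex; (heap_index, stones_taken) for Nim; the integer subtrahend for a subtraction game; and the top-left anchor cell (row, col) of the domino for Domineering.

ply 1, O at .O./.XO/.XX | (0,0)=-1→OO./.XO/.XX; (0,2)=+1→.OO/.XO/.XX*; (1,0)=-1→.O./OXO/.XX; (2,0)=-1→.O./.XO/OXX
ply 2, X at .OO/.XO/.XX | (0,0)=-1→XOO/.XO/.XX*; (1,0)=-1→.OO/XXO/.XX; (2,0)=-1→.OO/.XO/XXX
ply 3, O at XOO/.XO/.XX | (1,0)=+1→XOO/OXO/.XX*; (2,0)=-1→XOO/.XO/OXX
ply 4: XOO/OXO/.XX is terminal -1 (X); from .O./.XO/.XX depth 4

O's best at [.O./.XO/.XX]: (0,2)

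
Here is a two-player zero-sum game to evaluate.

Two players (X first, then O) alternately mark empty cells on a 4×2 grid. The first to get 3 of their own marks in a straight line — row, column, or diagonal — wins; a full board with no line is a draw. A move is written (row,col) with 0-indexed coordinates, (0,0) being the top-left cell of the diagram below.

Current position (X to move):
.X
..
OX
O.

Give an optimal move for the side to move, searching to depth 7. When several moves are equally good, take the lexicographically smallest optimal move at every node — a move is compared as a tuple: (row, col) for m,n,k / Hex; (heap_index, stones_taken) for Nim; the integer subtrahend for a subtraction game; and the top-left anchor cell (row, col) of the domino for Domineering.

X's best at [.X/../OX/O.]: (1,1)

ply 1, X at .X/../OX/O. | (0,0)=-1→XX/../OX/O.; (1,0)=+0→.X/X./OX/O.; (1,1)=+1→.X/.X/OX/O.*; (3,1)=-1→.X/../OX/OX
ply 2: .X/.X/OX/O. is terminal -1 (O); from .X/../OX/O. depth 7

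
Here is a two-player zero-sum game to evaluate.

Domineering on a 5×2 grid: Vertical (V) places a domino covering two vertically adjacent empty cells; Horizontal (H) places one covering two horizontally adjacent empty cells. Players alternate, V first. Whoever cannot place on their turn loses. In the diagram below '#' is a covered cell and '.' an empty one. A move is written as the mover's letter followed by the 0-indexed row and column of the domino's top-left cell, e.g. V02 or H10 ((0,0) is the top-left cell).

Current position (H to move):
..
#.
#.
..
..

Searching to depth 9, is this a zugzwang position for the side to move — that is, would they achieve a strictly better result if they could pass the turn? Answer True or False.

zugzwang(../#./#./../.., H) = False

ply 1, H at ../#./#./../.. | H00=-1→##/#./#./../..; H30=+1→../#./#./##/..*; H40=+1→../#./#./../##
ply 2, V at ../#./#./##/.. | V01=-1→.#/##/#./##/..*; V11=-1→../##/##/##/..
ply 3, H at .#/##/#./##/.. | H40=+1→.#/##/#./##/##*
ply 4: .#/##/#./##/## is terminal -1 (V); from ../#./#./../.. depth 9
suppose H passes — search the same position with V to move:
pass> ply 1, V at ../#./#./../.. | V01=-1→.#/##/#./../..; V11=-1→../##/##/../..; V21=+1→../#./##/.#/..*; V30=+1→../#./#./#./#.; V31=+1→../#./#./.#/.#
pass> ply 2, H at ../#./##/.#/.. | H00=-1→##/#./##/.#/..*; H40=-1→../#./##/.#/##
pass> ply 3, V at ##/#./##/.#/.. | V30=+1→##/#./##/##/#.*
pass> ply 4: ##/#./##/##/#. is terminal -1 (H); from ../#./#./../.. depth 9
for H: play +1, pass -1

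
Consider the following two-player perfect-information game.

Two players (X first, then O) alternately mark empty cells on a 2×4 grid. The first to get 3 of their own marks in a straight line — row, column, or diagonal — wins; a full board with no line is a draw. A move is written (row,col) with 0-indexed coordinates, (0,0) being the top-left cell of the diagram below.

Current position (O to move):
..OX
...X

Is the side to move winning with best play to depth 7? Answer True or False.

O winning at [..OX/...X]: False

p1 O@[..OX/...X]: (0,0)[O.OX/...X]+0* (0,1)[.OOX/...X]+0 (1,0)[..OX/O..X]+0 (1,1)[..OX/.O.X]+0 (1,2)[..OX/..OX]+0
p2 X@[O.OX/...X]: (0,1)[OXOX/...X]+0* (1,0)[O.OX/X..X]-1 (1,1)[O.OX/.X.X]-1 (1,2)[O.OX/..XX]-1
p3 O@[OXOX/...X]: (1,0)[OXOX/O..X]+0* (1,1)[OXOX/.O.X]+0 (1,2)[OXOX/..OX]+0
p4 X@[OXOX/O..X]: (1,1)[OXOX/OX.X]+0* (1,2)[OXOX/O.XX]+0
p5 O@[OXOX/OX.X]: (1,2)[OXOX/OXOX]+0*
p6 X@[OXOX/OXOX] terminal +0; root [..OX/...X] d7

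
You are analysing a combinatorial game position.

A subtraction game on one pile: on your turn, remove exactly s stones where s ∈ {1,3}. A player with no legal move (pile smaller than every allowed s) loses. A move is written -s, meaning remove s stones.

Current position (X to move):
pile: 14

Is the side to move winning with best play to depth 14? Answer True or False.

ply 1, X at 14 | -1=-1→13*; -3=-1→11
ply 2, O at 13 | -1=+1→12*; -3=+1→10
ply 3, X at 12 | -1=-1→11*; -3=-1→9
ply 4, O at 11 | -1=+1→10*; -3=+1→8
ply 5, X at 10 | -1=-1→9*; -3=-1→7
ply 6, O at 9 | -1=+1→8*; -3=+1→6
ply 7, X at 8 | -1=-1→7*; -3=-1→5
ply 8, O at 7 | -1=+1→6*; -3=+1→4
ply 9, X at 6 | -1=-1→5*; -3=-1→3
ply 10, O at 5 | -1=+1→4*; -3=+1→2
ply 11, X at 4 | -1=-1→3*; -3=-1→1
ply 12, O at 3 | -1=+1→2*; -3=+1→0
ply 13, X at 2 | -1=-1→1*
ply 14, O at 1 | -1=+1→0*
ply 15: 0 is terminal -1 (X); from 14 depth 14

X winning at [14]: False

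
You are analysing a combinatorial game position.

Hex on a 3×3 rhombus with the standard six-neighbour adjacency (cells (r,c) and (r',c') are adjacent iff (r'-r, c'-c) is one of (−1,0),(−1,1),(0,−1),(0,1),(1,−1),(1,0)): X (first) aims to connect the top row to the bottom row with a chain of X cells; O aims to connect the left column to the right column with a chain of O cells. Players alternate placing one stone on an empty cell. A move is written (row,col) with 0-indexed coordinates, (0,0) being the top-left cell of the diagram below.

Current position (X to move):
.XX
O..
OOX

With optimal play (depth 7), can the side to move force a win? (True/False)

ply 1, X at .XX/O../OOX | (0,0)=-1→XXX/O../OOX; (1,1)=-1→.XX/OX./OOX; (1,2)=+1→.XX/O.X/OOX*
ply 2: .XX/O.X/OOX is terminal -1 (O); from .XX/O../OOX depth 7

X winning at [.XX/O../OOX]: True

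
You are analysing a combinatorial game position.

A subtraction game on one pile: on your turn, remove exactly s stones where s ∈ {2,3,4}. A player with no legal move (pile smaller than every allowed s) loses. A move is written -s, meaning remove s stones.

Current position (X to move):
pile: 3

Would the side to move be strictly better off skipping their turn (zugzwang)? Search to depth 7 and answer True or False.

zugzwang(3, X) = False

p1 X@[3]: -2[1]+1* -3[0]+1
p2 O@[1] terminal -1; root [3] d7
suppose X passes — search the same position with O to move:
pass> p1 O@[3]: -2[1]+1* -3[0]+1
pass> p2 X@[1] terminal -1; root [3] d7
for X: play +1, pass -1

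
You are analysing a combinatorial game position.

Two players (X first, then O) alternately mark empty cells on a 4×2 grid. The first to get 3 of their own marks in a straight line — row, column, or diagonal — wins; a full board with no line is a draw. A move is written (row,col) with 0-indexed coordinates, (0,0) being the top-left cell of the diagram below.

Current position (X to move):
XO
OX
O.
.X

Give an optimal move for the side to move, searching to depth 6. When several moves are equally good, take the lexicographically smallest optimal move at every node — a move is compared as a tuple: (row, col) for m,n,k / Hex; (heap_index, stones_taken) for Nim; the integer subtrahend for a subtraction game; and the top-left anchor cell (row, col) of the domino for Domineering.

X's best at [XO/OX/O./.X]: (2,1)

ply 1, X at XO/OX/O./.X | (2,1)=+1→XO/OX/OX/.X*; (3,0)=+0→XO/OX/O./XX
ply 2: XO/OX/OX/.X is terminal -1 (O); from XO/OX/O./.X depth 6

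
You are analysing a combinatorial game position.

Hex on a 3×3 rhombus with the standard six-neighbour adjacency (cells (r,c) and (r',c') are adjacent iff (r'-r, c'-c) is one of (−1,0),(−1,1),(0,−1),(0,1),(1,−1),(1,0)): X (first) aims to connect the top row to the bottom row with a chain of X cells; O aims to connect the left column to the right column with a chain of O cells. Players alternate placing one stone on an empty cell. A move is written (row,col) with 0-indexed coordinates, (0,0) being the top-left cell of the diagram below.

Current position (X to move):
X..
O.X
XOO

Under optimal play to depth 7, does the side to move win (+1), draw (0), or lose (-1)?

ply 1, X at X../O.X/XOO | (0,1)=-1→XX./O.X/XOO; (0,2)=-1→X.X/O.X/XOO; (1,1)=+1→X../OXX/XOO*
ply 2, O at X../OXX/XOO | (0,1)=-1→XO./OXX/XOO*; (0,2)=-1→X.O/OXX/XOO
ply 3, X at XO./OXX/XOO | (0,2)=+1→XOX/OXX/XOO*
ply 4: XOX/OXX/XOO is terminal -1 (O); from X../O.X/XOO depth 7

value(X../O.X/XOO, X) = +1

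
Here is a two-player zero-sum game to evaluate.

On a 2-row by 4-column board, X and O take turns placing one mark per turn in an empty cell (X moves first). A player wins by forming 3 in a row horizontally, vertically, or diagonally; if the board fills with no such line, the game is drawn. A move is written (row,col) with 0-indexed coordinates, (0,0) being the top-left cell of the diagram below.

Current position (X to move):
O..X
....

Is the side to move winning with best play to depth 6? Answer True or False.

X winning at [O..X/....]: False

p1 X@[O..X/....]: (0,1)[OX.X/....]+0* (0,2)[O.XX/....]+0 (1,0)[O..X/X...]+0 (1,1)[O..X/.X..]+0 (1,2)[O..X/..X.]+0 (1,3)[O..X/...X]+0
p2 O@[OX.X/....]: (0,2)[OXOX/....]+0* (1,0)[OX.X/O...]-1 (1,1)[OX.X/.O..]-1 (1,2)[OX.X/..O.]-1 (1,3)[OX.X/...O]-1
p3 X@[OXOX/....]: (1,0)[OXOX/X...]+0* (1,1)[OXOX/.X..]+0 (1,2)[OXOX/..X.]+0 (1,3)[OXOX/...X]+0
p4 O@[OXOX/X...]: (1,1)[OXOX/XO..]+0* (1,2)[OXOX/X.O.]+0 (1,3)[OXOX/X..O]+0
p5 X@[OXOX/XO..]: (1,2)[OXOX/XOX.]+0* (1,3)[OXOX/XO.X]+0
p6 O@[OXOX/XOX.]: (1,3)[OXOX/XOXO]+0*
p7 X@[OXOX/XOXO] terminal +0; root [O..X/....] d6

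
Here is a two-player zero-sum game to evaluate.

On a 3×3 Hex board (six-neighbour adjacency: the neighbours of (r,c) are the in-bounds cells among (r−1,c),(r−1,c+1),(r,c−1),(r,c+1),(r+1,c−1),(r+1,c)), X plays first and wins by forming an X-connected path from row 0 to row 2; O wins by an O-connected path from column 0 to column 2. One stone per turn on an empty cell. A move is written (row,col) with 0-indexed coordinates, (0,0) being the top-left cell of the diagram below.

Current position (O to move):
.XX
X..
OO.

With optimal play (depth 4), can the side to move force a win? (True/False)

ply 1, O at .XX/X../OO. | (0,0)=+1→OXX/X../OO.*; (1,1)=+1→.XX/XO./OO.; (1,2)=+1→.XX/X.O/OO.; (2,2)=+1→.XX/X../OOO
ply 2, X at OXX/X../OO. | (1,1)=-1→OXX/XX./OO.*; (1,2)=-1→OXX/X.X/OO.; (2,2)=-1→OXX/X../OOX
ply 3, O at OXX/XX./OO. | (1,2)=+1→OXX/XXO/OO.*; (2,2)=+1→OXX/XX./OOO
ply 4: OXX/XXO/OO. is terminal -1 (X); from .XX/X../OO. depth 4

O winning at [.XX/X../OO.]: True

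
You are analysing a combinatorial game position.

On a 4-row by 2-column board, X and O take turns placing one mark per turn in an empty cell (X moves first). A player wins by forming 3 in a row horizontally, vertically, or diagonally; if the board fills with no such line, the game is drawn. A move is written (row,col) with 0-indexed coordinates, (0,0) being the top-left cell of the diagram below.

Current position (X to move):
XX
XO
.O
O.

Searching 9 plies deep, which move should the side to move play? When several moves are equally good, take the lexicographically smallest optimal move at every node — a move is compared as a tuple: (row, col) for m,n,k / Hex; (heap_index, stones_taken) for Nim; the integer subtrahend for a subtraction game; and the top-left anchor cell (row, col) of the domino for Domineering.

p1 X@[XX/XO/.O/O.]: (2,0)[XX/XO/XO/O.]+1* (3,1)[XX/XO/.O/OX]+0
p2 O@[XX/XO/XO/O.] terminal -1; root [XX/XO/.O/O.] d9

X's best at [XX/XO/.O/O.]: (2,0)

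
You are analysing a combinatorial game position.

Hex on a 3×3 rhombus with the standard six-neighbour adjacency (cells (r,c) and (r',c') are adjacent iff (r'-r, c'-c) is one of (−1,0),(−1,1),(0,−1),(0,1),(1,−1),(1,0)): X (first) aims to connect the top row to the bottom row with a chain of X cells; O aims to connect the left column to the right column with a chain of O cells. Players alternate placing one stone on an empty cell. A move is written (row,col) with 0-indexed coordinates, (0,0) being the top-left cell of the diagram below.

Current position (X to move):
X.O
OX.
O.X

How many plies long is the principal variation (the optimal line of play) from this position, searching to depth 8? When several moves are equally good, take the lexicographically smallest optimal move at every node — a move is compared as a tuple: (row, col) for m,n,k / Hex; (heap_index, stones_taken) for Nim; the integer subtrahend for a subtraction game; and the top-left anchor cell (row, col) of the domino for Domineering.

ply 1, X at X.O/OX./O.X | (0,1)=+1→XXO/OX./O.X*; (1,2)=-1→X.O/OXX/O.X; (2,1)=-1→X.O/OX./OXX
ply 2, O at XXO/OX./O.X | (1,2)=-1→XXO/OXO/O.X*; (2,1)=-1→XXO/OX./OOX
ply 3, X at XXO/OXO/O.X | (2,1)=+1→XXO/OXO/OXX*
ply 4: XXO/OXO/OXX is terminal -1 (O); from X.O/OX./O.X depth 8

PV length from [X.O/OX./O.X]: 3 plies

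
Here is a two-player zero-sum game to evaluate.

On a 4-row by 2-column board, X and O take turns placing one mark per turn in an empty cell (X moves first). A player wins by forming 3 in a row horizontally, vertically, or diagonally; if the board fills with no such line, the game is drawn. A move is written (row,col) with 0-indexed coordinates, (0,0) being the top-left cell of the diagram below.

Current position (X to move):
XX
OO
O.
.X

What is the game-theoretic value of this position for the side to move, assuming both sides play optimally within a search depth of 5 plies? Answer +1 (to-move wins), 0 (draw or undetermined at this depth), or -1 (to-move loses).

ply 1, X at XX/OO/O./.X | (2,1)=-1→XX/OO/OX/.X; (3,0)=+0→XX/OO/O./XX*
ply 2, O at XX/OO/O./XX | (2,1)=+0→XX/OO/OO/XX*
ply 3: XX/OO/OO/XX is terminal +0 (X); from XX/OO/O./.X depth 5

value(XX/OO/O./.X, X) = 0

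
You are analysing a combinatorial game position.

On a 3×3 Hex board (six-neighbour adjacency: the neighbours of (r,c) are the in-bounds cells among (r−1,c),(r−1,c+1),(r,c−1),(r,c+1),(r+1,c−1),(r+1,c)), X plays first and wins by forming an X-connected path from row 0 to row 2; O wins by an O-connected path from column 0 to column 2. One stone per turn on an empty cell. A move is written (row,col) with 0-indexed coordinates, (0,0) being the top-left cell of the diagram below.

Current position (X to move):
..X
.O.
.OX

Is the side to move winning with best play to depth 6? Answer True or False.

X winning at [..X/.O./.OX]: True

[..X/.O./.OX] X move#1: (0,0):-1/X.X/.O./.OX, (0,1):-1/.XX/.O./.OX, (1,0):+1/..X/XO./.OX*, (1,2):+1/..X/.OX/.OX, (2,0):+1/..X/.O./XOX
[..X/XO./.OX] O move#2: (0,0):-1/O.X/XO./.OX*, (0,1):-1/.OX/XO./.OX, (1,2):-1/..X/XOO/.OX, (2,0):-1/..X/XO./OOX
[O.X/XO./.OX] X move#3: (0,1):+1/OXX/XO./.OX*, (1,2):+1/O.X/XOX/.OX, (2,0):+1/O.X/XO./XOX
[OXX/XO./.OX] O move#4: (1,2):-1/OXX/XOO/.OX*, (2,0):-1/OXX/XO./OOX
[OXX/XOO/.OX] X move#5: (2,0):+1/OXX/XOO/XOX*
[OXX/XOO/XOX] end (terminal -1, O#6); searched ..X/.O./.OX to 6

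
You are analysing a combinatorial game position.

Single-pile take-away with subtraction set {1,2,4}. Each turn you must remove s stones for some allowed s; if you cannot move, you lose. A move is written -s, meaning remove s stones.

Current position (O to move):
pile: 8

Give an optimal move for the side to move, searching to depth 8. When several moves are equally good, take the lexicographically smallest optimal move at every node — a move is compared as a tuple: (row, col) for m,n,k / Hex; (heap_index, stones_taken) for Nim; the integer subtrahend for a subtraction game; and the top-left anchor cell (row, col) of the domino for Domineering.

O's best at [8]: -2

p1 O@[8]: -1[7]-1 -2[6]+1* -4[4]-1
p2 X@[6]: -1[5]-1* -2[4]-1 -4[2]-1
p3 O@[5]: -1[4]-1 -2[3]+1* -4[1]-1
p4 X@[3]: -1[2]-1* -2[1]-1
p5 O@[2]: -1[1]-1 -2[0]+1*
p6 X@[0] terminal -1; root [8] d8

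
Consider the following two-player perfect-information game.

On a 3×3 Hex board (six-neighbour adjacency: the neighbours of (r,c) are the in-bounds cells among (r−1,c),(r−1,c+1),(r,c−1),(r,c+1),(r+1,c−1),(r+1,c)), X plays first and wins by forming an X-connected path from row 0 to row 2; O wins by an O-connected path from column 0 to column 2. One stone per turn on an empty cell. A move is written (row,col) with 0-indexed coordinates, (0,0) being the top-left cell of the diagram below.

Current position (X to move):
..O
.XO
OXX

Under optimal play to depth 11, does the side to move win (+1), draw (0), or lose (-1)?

value(..O/.XO/OXX, X) = +1

p1 X@[..O/.XO/OXX]: (0,0)[X.O/.XO/OXX]+1* (0,1)[.XO/.XO/OXX]+1 (1,0)[..O/XXO/OXX]+1
p2 O@[X.O/.XO/OXX]: (0,1)[XOO/.XO/OXX]-1* (1,0)[X.O/OXO/OXX]-1
p3 X@[XOO/.XO/OXX]: (1,0)[XOO/XXO/OXX]+1*
p4 O@[XOO/XXO/OXX] terminal -1; root [..O/.XO/OXX] d11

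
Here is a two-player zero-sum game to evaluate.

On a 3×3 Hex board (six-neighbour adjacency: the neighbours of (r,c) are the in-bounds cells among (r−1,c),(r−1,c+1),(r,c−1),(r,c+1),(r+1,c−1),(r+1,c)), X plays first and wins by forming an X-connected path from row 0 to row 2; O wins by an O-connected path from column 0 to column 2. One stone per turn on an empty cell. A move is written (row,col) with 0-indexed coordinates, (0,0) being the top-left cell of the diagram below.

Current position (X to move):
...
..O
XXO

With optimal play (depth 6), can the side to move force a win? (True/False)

X winning at [.../..O/XXO]: True

p1 X@[.../..O/XXO]: (0,0)[X../..O/XXO]+1* (0,1)[.X./..O/XXO]+1 (0,2)[..X/..O/XXO]+1 (1,0)[.../X.O/XXO]+1 (1,1)[.../.XO/XXO]+1
p2 O@[X../..O/XXO]: (0,1)[XO./..O/XXO]-1* (0,2)[X.O/..O/XXO]-1 (1,0)[X../O.O/XXO]-1 (1,1)[X../.OO/XXO]-1
p3 X@[XO./..O/XXO]: (0,2)[XOX/..O/XXO]+1* (1,0)[XO./X.O/XXO]+1 (1,1)[XO./.XO/XXO]+1
p4 O@[XOX/..O/XXO]: (1,0)[XOX/O.O/XXO]-1* (1,1)[XOX/.OO/XXO]-1
p5 X@[XOX/O.O/XXO]: (1,1)[XOX/OXO/XXO]+1*
p6 O@[XOX/OXO/XXO] terminal -1; root [.../..O/XXO] d6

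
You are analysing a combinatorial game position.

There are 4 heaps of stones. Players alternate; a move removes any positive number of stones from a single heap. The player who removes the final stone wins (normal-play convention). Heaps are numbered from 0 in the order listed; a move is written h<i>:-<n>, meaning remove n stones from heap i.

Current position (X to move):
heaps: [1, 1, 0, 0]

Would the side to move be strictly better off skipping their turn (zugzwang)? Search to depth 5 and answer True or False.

zugzwang((1,1,0,0), X) = True

p1 X@[(1,1,0,0)]: h0:-1[(0,1,0,0)]-1* h1:-1[(1,0,0,0)]-1
p2 O@[(0,1,0,0)]: h1:-1[(0,0,0,0)]+1*
p3 X@[(0,0,0,0)] terminal -1; root [(1,1,0,0)] d5
pass branch (O moves first from the same position):
  | p1 O@[(1,1,0,0)]: h0:-1[(0,1,0,0)]-1* h1:-1[(1,0,0,0)]-1
  | p2 X@[(0,1,0,0)]: h1:-1[(0,0,0,0)]+1*
  | p3 O@[(0,0,0,0)] terminal -1; root [(1,1,0,0)] d5
X moving scores -1; X passing scores +1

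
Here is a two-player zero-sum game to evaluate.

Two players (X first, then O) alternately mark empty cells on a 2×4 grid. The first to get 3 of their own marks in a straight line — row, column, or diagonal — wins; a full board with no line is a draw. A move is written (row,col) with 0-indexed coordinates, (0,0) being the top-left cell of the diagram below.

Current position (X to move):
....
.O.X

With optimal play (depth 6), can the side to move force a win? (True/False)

X winning at [..../.O.X]: False

p1 X@[..../.O.X]: (0,0)[X.../.O.X]+0* (0,1)[.X../.O.X]+0 (0,2)[..X./.O.X]+0 (0,3)[...X/.O.X]+0 (1,0)[..../XO.X]+0 (1,2)[..../.OXX]+0
p2 O@[X.../.O.X]: (0,1)[XO../.O.X]+0* (0,2)[X.O./.O.X]+0 (0,3)[X..O/.O.X]+0 (1,0)[X.../OO.X]+0 (1,2)[X.../.OOX]+0
p3 X@[XO../.O.X]: (0,2)[XOX./.O.X]+0* (0,3)[XO.X/.O.X]+0 (1,0)[XO../XO.X]+0 (1,2)[XO../.OXX]+0
p4 O@[XOX./.O.X]: (0,3)[XOXO/.O.X]+0* (1,0)[XOX./OO.X]+0 (1,2)[XOX./.OOX]+0
p5 X@[XOXO/.O.X]: (1,0)[XOXO/XO.X]+0* (1,2)[XOXO/.OXX]+0
p6 O@[XOXO/XO.X]: (1,2)[XOXO/XOOX]+0*
p7 X@[XOXO/XOOX] terminal +0; root [..../.O.X] d6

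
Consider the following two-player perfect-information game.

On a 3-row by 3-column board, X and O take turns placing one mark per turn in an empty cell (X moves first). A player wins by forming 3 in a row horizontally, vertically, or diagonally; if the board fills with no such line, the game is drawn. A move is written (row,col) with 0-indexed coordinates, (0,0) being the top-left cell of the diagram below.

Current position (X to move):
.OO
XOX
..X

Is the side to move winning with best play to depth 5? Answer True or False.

[.OO/XOX/..X] X move#1: (0,0):-1/XOO/XOX/..X*, (2,0):-1/.OO/XOX/X.X, (2,1):-1/.OO/XOX/.XX
[XOO/XOX/..X] O move#2: (2,0):+1/XOO/XOX/O.X*, (2,1):+1/XOO/XOX/.OX
[XOO/XOX/O.X] end (terminal -1, X#3); searched .OO/XOX/..X to 5

X winning at [.OO/XOX/..X]: False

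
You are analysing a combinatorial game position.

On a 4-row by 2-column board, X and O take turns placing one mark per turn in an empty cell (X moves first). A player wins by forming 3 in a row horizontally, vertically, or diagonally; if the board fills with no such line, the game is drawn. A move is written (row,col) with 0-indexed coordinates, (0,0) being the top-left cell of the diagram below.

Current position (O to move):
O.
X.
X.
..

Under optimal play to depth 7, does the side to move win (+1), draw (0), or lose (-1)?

p1 O@[O./X./X./..]: (0,1)[OO/X./X./..]-1 (1,1)[O./XO/X./..]-1 (2,1)[O./X./XO/..]-1 (3,0)[O./X./X./O.]+0* (3,1)[O./X./X./.O]-1
p2 X@[O./X./X./O.]: (0,1)[OX/X./X./O.]+0* (1,1)[O./XX/X./O.]+0 (2,1)[O./X./XX/O.]+0 (3,1)[O./X./X./OX]+0
p3 O@[OX/X./X./O.]: (1,1)[OX/XO/X./O.]+0* (2,1)[OX/X./XO/O.]+0 (3,1)[OX/X./X./OO]+0
p4 X@[OX/XO/X./O.]: (2,1)[OX/XO/XX/O.]+0* (3,1)[OX/XO/X./OX]+0
p5 O@[OX/XO/XX/O.]: (3,1)[OX/XO/XX/OO]+0*
p6 X@[OX/XO/XX/OO] terminal +0; root [O./X./X./..] d7

value(O./X./X./.., O) = 0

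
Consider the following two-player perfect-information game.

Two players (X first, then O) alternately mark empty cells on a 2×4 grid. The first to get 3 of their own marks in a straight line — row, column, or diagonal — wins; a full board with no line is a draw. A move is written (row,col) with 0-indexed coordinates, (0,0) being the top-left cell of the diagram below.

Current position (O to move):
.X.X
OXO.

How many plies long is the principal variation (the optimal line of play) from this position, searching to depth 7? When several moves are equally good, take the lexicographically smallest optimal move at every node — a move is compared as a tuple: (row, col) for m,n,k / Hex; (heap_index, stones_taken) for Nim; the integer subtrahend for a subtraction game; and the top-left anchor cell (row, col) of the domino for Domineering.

PV length from [.X.X/OXO.]: 3 plies

ply 1, O at .X.X/OXO. | (0,0)=-1→OX.X/OXO.; (0,2)=+0→.XOX/OXO.*; (1,3)=-1→.X.X/OXOO
ply 2, X at .XOX/OXO. | (0,0)=+0→XXOX/OXO.*; (1,3)=+0→.XOX/OXOX
ply 3, O at XXOX/OXO. | (1,3)=+0→XXOX/OXOO*
ply 4: XXOX/OXOO is terminal +0 (X); from .X.X/OXO. depth 7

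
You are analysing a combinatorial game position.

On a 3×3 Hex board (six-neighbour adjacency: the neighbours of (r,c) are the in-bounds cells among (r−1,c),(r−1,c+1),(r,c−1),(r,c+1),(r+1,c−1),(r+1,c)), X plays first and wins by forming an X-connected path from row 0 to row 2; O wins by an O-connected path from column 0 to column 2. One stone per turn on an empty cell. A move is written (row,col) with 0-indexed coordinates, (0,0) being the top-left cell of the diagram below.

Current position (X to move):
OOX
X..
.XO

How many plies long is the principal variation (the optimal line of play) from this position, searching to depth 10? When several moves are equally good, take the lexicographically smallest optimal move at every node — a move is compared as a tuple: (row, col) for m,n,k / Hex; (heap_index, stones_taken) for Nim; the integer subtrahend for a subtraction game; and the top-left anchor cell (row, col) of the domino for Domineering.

PV length from [OOX/X../.XO]: 1 ply

ply 1, X at OOX/X../.XO | (1,1)=+1→OOX/XX./.XO*; (1,2)=+1→OOX/X.X/.XO; (2,0)=+1→OOX/X../XXO
ply 2: OOX/XX./.XO is terminal -1 (O); from OOX/X../.XO depth 10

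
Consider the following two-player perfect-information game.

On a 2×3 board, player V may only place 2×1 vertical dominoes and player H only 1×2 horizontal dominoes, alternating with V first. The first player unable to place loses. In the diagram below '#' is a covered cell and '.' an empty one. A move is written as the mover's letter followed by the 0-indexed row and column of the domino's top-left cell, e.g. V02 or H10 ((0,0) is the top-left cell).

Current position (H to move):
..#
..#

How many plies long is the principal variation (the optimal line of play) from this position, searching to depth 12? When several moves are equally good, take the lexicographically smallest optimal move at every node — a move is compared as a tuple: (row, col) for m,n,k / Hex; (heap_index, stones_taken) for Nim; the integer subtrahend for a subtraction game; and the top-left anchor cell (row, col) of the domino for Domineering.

PV length from [..#/..#]: 1 ply

[..#/..#] H move#1: H00:+1/###/..#*, H10:+1/..#/###
[###/..#] end (terminal -1, V#2); searched ..#/..# to 12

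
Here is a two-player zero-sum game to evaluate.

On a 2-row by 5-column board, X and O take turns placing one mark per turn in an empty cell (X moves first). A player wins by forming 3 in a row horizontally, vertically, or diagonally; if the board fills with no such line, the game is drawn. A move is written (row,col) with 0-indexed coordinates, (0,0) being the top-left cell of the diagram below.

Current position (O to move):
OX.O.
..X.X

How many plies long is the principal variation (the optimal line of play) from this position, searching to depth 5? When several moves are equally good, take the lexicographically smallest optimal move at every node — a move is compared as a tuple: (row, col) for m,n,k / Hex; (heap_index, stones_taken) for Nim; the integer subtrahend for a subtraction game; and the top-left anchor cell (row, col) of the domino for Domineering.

[OX.O./..X.X] O move#1: (0,2):-1/OXOO./..X.X, (0,4):-1/OX.OO/..X.X, (1,0):-1/OX.O./O.X.X, (1,1):-1/OX.O./.OX.X, (1,3):+0/OX.O./..XOX*
[OX.O./..XOX] X move#2: (0,2):+0/OXXO./..XOX*, (0,4):+0/OX.OX/..XOX, (1,0):+0/OX.O./X.XOX, (1,1):+0/OX.O./.XXOX
[OXXO./..XOX] O move#3: (0,4):+0/OXXOO/..XOX*, (1,0):+0/OXXO./O.XOX, (1,1):+0/OXXO./.OXOX
[OXXOO/..XOX] X move#4: (1,0):+0/OXXOO/X.XOX*, (1,1):+0/OXXOO/.XXOX
[OXXOO/X.XOX] O move#5: (1,1):+0/OXXOO/XOXOX*
[OXXOO/XOXOX] end (terminal +0, X#6); searched OX.O./..X.X to 5

PV length from [OX.O./..X.X]: 5 plies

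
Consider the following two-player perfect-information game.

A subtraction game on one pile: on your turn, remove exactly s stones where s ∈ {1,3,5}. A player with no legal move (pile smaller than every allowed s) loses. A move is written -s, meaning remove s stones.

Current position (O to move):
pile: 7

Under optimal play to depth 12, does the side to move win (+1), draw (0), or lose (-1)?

value(7, O) = +1

p1 O@[7]: -1[6]+1* -3[4]+1 -5[2]+1
p2 X@[6]: -1[5]-1* -3[3]-1 -5[1]-1
p3 O@[5]: -1[4]+1* -3[2]+1 -5[0]+1
p4 X@[4]: -1[3]-1* -3[1]-1
p5 O@[3]: -1[2]+1* -3[0]+1
p6 X@[2]: -1[1]-1*
p7 O@[1]: -1[0]+1*
p8 X@[0] terminal -1; root [7] d12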